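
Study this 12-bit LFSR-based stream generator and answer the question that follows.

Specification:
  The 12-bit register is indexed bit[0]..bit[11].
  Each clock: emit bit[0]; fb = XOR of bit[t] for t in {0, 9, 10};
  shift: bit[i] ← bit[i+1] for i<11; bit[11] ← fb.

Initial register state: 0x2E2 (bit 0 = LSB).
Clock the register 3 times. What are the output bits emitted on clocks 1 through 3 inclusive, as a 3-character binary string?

010

reg_0 = 0x2E2
clock 1: out=0, reg = 0x971
clock 2: out=1, reg = 0xCB8
clock 3: out=0, reg = 0xE5C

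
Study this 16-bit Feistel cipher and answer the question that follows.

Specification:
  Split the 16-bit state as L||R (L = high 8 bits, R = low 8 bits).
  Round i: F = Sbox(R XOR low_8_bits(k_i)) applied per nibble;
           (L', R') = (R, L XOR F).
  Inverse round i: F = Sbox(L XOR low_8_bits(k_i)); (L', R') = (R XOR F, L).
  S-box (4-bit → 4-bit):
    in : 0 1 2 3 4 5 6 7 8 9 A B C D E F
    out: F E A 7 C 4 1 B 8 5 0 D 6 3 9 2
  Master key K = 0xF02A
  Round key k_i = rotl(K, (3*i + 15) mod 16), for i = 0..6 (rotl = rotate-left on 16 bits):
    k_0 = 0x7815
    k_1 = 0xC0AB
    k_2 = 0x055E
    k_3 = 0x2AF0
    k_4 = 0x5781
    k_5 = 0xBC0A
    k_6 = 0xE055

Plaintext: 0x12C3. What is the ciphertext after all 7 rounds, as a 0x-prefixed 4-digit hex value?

0xD793

s_0 = plaintext = 0x12C3
s_1 = Round(s_0, k_0) = 0xC323
s_2 = Round(s_1, k_1) = 0x234B
s_3 = Round(s_2, k_2) = 0x4BC7
s_4 = Round(s_3, k_3) = 0xC730
s_5 = Round(s_4, k_4) = 0x3019
s_6 = Round(s_5, k_5) = 0x19D7
s_7 = Round(s_6, k_6) = 0xD793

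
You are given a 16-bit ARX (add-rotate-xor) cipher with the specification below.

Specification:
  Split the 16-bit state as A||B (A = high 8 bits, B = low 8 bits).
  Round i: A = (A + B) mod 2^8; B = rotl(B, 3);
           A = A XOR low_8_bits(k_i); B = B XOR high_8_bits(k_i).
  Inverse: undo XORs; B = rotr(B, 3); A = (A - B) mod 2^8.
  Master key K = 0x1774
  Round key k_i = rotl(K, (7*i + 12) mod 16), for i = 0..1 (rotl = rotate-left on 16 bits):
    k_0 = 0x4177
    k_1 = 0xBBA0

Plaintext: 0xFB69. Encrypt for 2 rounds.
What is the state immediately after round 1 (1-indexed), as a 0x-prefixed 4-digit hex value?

s_0 = plaintext = 0xFB69
s_1 = Round(s_0, k_0) = 0x130A
s_2 = Round(s_1, k_1) = 0xBDEB

0x130A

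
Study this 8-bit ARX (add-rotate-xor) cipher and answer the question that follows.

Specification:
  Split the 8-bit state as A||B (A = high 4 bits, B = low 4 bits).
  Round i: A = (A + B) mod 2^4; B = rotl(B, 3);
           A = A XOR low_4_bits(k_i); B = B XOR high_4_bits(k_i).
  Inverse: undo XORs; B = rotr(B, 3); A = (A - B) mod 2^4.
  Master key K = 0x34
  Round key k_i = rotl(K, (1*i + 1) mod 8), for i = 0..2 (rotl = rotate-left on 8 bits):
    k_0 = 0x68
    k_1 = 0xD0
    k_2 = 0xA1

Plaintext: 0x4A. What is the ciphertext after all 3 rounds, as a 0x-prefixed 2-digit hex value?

s_0 = plaintext = 0x4A
s_1 = Round(s_0, k_0) = 0x63
s_2 = Round(s_1, k_1) = 0x94
s_3 = Round(s_2, k_2) = 0xC8

0xC8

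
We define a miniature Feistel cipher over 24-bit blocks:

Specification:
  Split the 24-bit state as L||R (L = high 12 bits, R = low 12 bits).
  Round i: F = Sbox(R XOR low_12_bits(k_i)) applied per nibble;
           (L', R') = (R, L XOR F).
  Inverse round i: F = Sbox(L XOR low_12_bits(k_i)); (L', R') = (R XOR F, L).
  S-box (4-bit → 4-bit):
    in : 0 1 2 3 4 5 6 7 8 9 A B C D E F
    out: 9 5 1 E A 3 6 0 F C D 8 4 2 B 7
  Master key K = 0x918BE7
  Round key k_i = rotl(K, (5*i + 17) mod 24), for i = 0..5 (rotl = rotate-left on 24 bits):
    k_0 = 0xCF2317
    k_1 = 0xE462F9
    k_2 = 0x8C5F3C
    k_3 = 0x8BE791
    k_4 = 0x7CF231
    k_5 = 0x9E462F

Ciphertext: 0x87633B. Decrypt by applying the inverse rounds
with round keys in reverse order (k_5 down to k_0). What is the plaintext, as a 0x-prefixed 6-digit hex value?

s_0 = ciphertext = 0x87633B
s_1 = InvRound(s_0, k_5) = 0x807876
s_2 = InvRound(s_1, k_4) = 0x590807
s_3 = InvRound(s_2, k_3) = 0x992590
s_4 = InvRound(s_3, k_2) = 0x34B992
s_5 = InvRound(s_4, k_1) = 0xC1334B
s_6 = InvRound(s_5, k_0) = 0x4D1C13

0x4D1C13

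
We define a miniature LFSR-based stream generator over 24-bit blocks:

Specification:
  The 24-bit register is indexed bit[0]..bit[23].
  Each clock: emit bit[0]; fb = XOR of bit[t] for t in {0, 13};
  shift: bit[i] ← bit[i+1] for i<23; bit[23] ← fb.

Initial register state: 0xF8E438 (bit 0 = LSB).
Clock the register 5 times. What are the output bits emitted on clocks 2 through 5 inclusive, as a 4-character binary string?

reg_0 = 0xF8E438
clock 1: out=0, reg = 0xFC721C
clock 2: out=0, reg = 0xFE390E
clock 3: out=0, reg = 0xFF1C87
clock 4: out=1, reg = 0xFF8E43
clock 5: out=1, reg = 0xFFC721

0011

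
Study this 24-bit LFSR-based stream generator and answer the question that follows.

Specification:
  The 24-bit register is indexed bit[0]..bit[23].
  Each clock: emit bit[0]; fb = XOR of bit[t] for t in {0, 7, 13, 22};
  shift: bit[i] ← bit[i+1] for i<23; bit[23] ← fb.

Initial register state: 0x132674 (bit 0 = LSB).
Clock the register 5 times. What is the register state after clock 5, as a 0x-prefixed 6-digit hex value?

0xA89933

reg_0 = 0x132674
clock 1: out=0, reg = 0x89933A
clock 2: out=0, reg = 0x44C99D
clock 3: out=1, reg = 0xA264CE
clock 4: out=0, reg = 0x513267
clock 5: out=1, reg = 0xA89933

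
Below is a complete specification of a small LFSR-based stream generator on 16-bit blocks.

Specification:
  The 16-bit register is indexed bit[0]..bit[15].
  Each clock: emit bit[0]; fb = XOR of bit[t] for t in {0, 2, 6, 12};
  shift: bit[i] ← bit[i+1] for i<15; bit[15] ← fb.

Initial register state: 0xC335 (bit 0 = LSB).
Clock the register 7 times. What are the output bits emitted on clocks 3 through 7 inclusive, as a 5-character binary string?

10110

reg_0 = 0xC335
clock 1: out=1, reg = 0x619A
clock 2: out=0, reg = 0x30CD
clock 3: out=1, reg = 0x1866
clock 4: out=0, reg = 0x8C33
clock 5: out=1, reg = 0xC619
clock 6: out=1, reg = 0xE30C
clock 7: out=0, reg = 0xF186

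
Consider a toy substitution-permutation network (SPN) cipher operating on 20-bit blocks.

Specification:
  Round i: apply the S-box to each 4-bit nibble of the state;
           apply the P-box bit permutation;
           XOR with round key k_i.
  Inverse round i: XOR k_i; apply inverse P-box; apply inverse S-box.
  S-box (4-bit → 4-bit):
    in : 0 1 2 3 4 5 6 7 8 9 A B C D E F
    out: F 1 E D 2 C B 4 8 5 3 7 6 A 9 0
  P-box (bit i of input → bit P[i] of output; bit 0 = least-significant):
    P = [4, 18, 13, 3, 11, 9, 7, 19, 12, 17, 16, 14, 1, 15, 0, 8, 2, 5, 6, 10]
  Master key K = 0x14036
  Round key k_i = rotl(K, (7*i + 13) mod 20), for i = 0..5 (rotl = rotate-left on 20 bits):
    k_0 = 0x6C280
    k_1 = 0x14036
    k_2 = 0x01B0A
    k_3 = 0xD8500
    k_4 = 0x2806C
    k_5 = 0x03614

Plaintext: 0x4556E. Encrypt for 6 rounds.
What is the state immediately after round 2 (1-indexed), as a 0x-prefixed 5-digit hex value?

s_0 = plaintext = 0x4556E
s_1 = Round(s_0, k_0) = 0xF89B9
s_2 = Round(s_1, k_1) = 0x07BA6
s_3 = Round(s_2, k_2) = 0x70577
s_4 = Round(s_3, k_3) = 0xC64C3
s_5 = Round(s_4, k_4) = 0x02396
s_6 = Round(s_5, k_5) = 0x5EBE9

0x07BA6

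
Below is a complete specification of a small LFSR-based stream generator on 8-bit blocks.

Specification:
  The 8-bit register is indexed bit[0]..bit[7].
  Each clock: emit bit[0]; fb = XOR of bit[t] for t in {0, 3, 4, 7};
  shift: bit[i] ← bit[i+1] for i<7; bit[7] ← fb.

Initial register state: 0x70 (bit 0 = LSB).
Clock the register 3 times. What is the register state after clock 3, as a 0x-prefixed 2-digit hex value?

0xEE

reg_0 = 0x70
clock 1: out=0, reg = 0xB8
clock 2: out=0, reg = 0xDC
clock 3: out=0, reg = 0xEE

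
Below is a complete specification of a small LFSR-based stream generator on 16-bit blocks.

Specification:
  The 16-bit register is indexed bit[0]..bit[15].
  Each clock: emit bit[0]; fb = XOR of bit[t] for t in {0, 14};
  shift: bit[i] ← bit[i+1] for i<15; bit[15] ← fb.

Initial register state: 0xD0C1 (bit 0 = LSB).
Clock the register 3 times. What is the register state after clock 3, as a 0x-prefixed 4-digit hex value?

reg_0 = 0xD0C1
clock 1: out=1, reg = 0x6860
clock 2: out=0, reg = 0xB430
clock 3: out=0, reg = 0x5A18

0x5A18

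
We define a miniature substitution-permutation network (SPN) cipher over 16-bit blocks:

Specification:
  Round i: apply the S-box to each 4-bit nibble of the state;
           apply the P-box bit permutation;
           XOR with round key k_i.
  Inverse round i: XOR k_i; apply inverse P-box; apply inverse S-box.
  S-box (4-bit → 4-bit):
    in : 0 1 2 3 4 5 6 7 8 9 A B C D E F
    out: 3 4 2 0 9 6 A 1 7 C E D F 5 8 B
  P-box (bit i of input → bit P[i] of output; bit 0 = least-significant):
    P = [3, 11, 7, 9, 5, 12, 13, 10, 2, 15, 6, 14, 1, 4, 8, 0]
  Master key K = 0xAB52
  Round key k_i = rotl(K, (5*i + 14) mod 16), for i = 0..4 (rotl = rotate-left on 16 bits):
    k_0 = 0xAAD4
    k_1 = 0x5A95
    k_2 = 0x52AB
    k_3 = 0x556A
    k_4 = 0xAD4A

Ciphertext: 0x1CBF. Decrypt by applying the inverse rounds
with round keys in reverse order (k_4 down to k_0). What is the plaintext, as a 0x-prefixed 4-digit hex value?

s_0 = ciphertext = 0x1CBF
s_1 = InvRound(s_0, k_4) = 0xA881
s_2 = InvRound(s_1, k_3) = 0xBAC8
s_3 = InvRound(s_2, k_2) = 0x4AD2
s_4 = InvRound(s_3, k_1) = 0x4D23
s_5 = InvRound(s_4, k_0) = 0xCCB9

0xCCB9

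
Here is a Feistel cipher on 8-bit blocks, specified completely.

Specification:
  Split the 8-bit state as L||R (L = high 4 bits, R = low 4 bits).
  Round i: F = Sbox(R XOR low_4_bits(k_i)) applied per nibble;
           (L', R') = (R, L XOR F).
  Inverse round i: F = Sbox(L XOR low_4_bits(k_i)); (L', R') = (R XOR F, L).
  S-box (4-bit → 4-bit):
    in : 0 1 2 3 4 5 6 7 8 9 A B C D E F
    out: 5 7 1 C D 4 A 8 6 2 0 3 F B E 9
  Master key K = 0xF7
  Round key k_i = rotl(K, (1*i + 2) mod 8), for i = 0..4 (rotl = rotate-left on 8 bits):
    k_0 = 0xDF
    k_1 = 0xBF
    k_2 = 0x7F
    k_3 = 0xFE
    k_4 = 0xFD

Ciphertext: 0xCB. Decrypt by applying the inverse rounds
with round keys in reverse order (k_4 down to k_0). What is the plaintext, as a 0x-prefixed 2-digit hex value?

s_0 = ciphertext = 0xCB
s_1 = InvRound(s_0, k_4) = 0xCC
s_2 = InvRound(s_1, k_3) = 0xDC
s_3 = InvRound(s_2, k_2) = 0xDD
s_4 = InvRound(s_3, k_1) = 0xCD
s_5 = InvRound(s_4, k_0) = 0x1C

0x1C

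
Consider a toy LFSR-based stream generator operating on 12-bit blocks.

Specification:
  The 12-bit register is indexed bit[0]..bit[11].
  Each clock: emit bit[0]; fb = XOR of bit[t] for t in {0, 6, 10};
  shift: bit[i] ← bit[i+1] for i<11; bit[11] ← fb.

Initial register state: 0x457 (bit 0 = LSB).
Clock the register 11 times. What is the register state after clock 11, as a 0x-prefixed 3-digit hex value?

0xC56

reg_0 = 0x457
clock 1: out=1, reg = 0xA2B
clock 2: out=1, reg = 0xD15
clock 3: out=1, reg = 0x68A
clock 4: out=0, reg = 0xB45
clock 5: out=1, reg = 0x5A2
clock 6: out=0, reg = 0xAD1
clock 7: out=1, reg = 0x568
clock 8: out=0, reg = 0x2B4
clock 9: out=0, reg = 0x15A
clock 10: out=0, reg = 0x8AD
clock 11: out=1, reg = 0xC56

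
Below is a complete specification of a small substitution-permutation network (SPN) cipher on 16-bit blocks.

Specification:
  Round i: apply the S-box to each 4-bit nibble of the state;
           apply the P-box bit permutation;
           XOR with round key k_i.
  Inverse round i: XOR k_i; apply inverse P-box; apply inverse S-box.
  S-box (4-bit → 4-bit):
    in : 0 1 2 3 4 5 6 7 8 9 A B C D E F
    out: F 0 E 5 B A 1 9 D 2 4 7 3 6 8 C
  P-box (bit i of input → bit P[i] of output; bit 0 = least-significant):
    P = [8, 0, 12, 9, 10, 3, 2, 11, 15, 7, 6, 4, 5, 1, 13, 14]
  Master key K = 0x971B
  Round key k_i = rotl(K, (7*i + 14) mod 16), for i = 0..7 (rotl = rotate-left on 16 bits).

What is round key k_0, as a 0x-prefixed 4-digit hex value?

K = 0x971B
k_0 = rotl(K, (7*0+14) mod 16) = rotl(K, 14) = 0xE5C6

0xE5C6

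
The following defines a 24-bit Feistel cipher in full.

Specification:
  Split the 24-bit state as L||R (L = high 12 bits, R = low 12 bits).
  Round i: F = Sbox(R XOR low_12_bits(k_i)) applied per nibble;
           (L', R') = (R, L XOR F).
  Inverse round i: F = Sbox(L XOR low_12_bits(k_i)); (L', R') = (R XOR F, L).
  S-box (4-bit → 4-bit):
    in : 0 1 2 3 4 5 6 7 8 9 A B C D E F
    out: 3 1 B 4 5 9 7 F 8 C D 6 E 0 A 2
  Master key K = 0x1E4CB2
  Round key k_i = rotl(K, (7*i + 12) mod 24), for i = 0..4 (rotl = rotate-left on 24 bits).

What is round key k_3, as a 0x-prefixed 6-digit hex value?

0x99643C

K = 0x1E4CB2
k_0 = rotl(K, (7*0+12) mod 24) = rotl(K, 12) = 0xCB21E4
k_1 = rotl(K, (7*1+12) mod 24) = rotl(K, 19) = 0x90F265
k_2 = rotl(K, (7*2+12) mod 24) = rotl(K, 2) = 0x7932C8
k_3 = rotl(K, (7*3+12) mod 24) = rotl(K, 9) = 0x99643C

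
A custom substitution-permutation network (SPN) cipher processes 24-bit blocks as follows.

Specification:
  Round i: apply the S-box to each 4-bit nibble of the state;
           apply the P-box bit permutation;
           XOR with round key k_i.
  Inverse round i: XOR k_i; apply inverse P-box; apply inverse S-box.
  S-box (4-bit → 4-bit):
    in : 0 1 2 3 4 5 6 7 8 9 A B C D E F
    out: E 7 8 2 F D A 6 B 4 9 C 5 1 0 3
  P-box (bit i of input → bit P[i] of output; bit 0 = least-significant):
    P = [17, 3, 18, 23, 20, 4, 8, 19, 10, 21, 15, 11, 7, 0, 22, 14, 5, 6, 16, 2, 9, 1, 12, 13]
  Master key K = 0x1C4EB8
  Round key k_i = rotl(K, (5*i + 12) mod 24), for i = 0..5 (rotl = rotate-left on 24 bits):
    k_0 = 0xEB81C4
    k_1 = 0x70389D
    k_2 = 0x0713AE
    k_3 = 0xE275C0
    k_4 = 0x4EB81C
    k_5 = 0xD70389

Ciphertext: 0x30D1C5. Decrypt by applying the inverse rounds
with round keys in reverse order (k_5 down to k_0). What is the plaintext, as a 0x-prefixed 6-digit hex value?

s_0 = ciphertext = 0x30D1C5
s_1 = InvRound(s_0, k_5) = 0xC0B7E4
s_2 = InvRound(s_1, k_4) = 0xDFDA04
s_3 = InvRound(s_2, k_3) = 0xA0D459
s_4 = InvRound(s_3, k_2) = 0xF48175
s_5 = InvRound(s_4, k_1) = 0xBFDB90
s_6 = InvRound(s_5, k_0) = 0xC6B2F9

0xC6B2F9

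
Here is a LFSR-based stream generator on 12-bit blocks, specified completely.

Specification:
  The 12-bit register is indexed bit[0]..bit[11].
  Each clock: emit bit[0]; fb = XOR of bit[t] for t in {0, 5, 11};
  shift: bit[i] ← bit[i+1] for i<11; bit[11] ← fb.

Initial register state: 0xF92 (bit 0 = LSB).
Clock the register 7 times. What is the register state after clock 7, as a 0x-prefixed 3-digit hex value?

0x4BF

reg_0 = 0xF92
clock 1: out=0, reg = 0xFC9
clock 2: out=1, reg = 0x7E4
clock 3: out=0, reg = 0xBF2
clock 4: out=0, reg = 0x5F9
clock 5: out=1, reg = 0x2FC
clock 6: out=0, reg = 0x97E
clock 7: out=0, reg = 0x4BF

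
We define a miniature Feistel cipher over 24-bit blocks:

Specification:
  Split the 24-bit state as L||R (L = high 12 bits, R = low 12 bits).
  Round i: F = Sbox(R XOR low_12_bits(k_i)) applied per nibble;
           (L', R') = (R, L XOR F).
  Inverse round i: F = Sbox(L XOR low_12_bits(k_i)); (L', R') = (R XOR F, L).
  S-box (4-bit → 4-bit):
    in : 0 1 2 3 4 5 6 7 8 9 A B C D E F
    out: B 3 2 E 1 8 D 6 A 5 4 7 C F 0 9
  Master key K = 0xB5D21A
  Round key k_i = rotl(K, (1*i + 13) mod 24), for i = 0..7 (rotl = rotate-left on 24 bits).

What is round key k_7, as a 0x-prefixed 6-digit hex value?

0xAB5D21

K = 0xB5D21A
k_0 = rotl(K, (1*0+13) mod 24) = rotl(K, 13) = 0x4356BA
k_1 = rotl(K, (1*1+13) mod 24) = rotl(K, 14) = 0x86AD74
k_2 = rotl(K, (1*2+13) mod 24) = rotl(K, 15) = 0x0D5AE9
k_3 = rotl(K, (1*3+13) mod 24) = rotl(K, 16) = 0x1AB5D2
k_4 = rotl(K, (1*4+13) mod 24) = rotl(K, 17) = 0x356BA4
k_5 = rotl(K, (1*5+13) mod 24) = rotl(K, 18) = 0x6AD748
k_6 = rotl(K, (1*6+13) mod 24) = rotl(K, 19) = 0xD5AE90
k_7 = rotl(K, (1*7+13) mod 24) = rotl(K, 20) = 0xAB5D21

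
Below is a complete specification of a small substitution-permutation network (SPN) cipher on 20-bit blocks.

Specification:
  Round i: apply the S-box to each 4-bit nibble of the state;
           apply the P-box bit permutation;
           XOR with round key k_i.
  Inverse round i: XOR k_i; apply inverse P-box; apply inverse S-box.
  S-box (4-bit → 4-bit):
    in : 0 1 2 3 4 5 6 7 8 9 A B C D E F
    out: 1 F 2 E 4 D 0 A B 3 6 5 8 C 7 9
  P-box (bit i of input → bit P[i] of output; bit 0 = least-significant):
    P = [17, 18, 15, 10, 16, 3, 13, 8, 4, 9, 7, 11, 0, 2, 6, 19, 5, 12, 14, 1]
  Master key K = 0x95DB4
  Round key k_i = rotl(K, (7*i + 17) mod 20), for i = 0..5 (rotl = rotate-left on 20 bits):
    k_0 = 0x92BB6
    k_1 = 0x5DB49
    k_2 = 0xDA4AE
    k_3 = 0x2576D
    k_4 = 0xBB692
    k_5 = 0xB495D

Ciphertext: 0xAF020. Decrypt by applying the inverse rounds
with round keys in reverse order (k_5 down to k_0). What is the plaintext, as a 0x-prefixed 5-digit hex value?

0x6D621

s_0 = ciphertext = 0xAF020
s_1 = InvRound(s_0, k_5) = 0x9EF14
s_2 = InvRound(s_1, k_4) = 0x32DC0
s_3 = InvRound(s_2, k_3) = 0xE93E6
s_4 = InvRound(s_3, k_2) = 0x2421F
s_5 = InvRound(s_4, k_1) = 0x7AFFE
s_6 = InvRound(s_5, k_0) = 0x6D621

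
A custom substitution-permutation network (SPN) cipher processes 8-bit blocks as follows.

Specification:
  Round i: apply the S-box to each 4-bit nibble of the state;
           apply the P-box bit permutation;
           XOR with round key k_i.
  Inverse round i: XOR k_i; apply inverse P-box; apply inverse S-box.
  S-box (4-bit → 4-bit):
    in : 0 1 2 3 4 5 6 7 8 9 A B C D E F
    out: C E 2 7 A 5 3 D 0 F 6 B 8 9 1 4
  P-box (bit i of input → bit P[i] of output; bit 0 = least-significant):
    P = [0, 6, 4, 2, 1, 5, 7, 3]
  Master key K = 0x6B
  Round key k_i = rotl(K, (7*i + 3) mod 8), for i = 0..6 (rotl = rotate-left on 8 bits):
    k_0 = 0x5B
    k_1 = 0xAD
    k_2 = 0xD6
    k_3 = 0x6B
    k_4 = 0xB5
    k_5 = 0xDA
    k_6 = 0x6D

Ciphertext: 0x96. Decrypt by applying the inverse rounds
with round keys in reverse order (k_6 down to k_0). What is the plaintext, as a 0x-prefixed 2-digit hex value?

s_0 = ciphertext = 0x96
s_1 = InvRound(s_0, k_6) = 0x93
s_2 = InvRound(s_1, k_5) = 0xC6
s_3 = InvRound(s_2, k_4) = 0x63
s_4 = InvRound(s_3, k_3) = 0xC8
s_5 = InvRound(s_4, k_2) = 0xD0
s_6 = InvRound(s_5, k_1) = 0x49
s_7 = InvRound(s_6, k_0) = 0xEF

0xEF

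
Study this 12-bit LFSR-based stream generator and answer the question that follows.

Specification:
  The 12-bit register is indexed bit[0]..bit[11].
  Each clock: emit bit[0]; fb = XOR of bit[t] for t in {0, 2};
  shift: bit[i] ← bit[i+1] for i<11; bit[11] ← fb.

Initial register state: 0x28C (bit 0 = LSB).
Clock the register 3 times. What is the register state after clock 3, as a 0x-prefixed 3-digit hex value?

0xE51

reg_0 = 0x28C
clock 1: out=0, reg = 0x946
clock 2: out=0, reg = 0xCA3
clock 3: out=1, reg = 0xE51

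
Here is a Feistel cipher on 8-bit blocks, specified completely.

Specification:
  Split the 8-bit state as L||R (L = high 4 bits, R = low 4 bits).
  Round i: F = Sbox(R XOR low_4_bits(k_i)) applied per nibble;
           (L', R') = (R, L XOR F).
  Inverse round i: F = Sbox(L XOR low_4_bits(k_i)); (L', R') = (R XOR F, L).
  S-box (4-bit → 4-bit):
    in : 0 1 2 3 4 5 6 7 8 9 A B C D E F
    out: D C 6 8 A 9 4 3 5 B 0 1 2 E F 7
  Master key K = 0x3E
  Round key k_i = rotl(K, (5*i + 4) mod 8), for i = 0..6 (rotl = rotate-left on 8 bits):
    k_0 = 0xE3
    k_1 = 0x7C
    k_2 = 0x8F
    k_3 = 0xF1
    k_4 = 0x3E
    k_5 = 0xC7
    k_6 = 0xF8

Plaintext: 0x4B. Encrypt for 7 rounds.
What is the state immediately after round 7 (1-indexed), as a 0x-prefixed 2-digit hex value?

0xE1

s_0 = plaintext = 0x4B
s_1 = Round(s_0, k_0) = 0xB1
s_2 = Round(s_1, k_1) = 0x15
s_3 = Round(s_2, k_2) = 0x51
s_4 = Round(s_3, k_3) = 0x18
s_5 = Round(s_4, k_4) = 0x85
s_6 = Round(s_5, k_5) = 0x5E
s_7 = Round(s_6, k_6) = 0xE1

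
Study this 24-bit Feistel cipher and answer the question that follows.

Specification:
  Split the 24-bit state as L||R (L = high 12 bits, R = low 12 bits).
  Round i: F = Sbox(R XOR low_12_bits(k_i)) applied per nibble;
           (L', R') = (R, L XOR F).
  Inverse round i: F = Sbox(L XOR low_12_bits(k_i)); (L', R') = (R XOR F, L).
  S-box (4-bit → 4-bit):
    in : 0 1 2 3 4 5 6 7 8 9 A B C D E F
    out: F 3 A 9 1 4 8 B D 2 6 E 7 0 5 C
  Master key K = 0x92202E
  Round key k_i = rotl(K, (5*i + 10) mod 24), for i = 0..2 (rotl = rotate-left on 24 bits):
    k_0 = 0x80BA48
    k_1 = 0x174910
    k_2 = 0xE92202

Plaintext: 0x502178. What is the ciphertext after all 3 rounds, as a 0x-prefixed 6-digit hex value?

0xBA89FB

s_0 = plaintext = 0x502178
s_1 = Round(s_0, k_0) = 0x178B9D
s_2 = Round(s_1, k_1) = 0xB9DBA8
s_3 = Round(s_2, k_2) = 0xBA89FB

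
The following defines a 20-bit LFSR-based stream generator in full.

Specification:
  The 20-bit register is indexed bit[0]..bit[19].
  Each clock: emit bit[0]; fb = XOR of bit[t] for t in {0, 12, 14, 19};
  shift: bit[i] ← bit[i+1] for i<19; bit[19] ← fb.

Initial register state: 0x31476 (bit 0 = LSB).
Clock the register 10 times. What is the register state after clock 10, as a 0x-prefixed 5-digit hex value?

reg_0 = 0x31476
clock 1: out=0, reg = 0x98A3B
clock 2: out=1, reg = 0x4C51D
clock 3: out=1, reg = 0x2628E
clock 4: out=0, reg = 0x93147
clock 5: out=1, reg = 0xC98A3
clock 6: out=1, reg = 0xE4C51
clock 7: out=1, reg = 0xF2628
clock 8: out=0, reg = 0xF9314
clock 9: out=0, reg = 0x7C98A
clock 10: out=0, reg = 0xBE4C5

0xBE4C5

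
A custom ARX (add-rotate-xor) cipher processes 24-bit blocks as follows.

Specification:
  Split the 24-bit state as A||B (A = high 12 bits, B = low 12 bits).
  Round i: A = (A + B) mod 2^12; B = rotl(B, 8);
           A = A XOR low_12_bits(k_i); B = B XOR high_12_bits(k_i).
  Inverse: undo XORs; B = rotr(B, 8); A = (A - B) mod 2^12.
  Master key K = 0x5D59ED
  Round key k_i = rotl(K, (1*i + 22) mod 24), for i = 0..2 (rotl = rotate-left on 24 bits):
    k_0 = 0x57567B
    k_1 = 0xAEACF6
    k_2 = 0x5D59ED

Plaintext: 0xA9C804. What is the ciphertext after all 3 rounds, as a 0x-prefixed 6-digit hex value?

s_0 = plaintext = 0xA9C804
s_1 = Round(s_0, k_0) = 0x4DB1F5
s_2 = Round(s_1, k_1) = 0xA26FF5
s_3 = Round(s_2, k_2) = 0x3F602A

0x3F602A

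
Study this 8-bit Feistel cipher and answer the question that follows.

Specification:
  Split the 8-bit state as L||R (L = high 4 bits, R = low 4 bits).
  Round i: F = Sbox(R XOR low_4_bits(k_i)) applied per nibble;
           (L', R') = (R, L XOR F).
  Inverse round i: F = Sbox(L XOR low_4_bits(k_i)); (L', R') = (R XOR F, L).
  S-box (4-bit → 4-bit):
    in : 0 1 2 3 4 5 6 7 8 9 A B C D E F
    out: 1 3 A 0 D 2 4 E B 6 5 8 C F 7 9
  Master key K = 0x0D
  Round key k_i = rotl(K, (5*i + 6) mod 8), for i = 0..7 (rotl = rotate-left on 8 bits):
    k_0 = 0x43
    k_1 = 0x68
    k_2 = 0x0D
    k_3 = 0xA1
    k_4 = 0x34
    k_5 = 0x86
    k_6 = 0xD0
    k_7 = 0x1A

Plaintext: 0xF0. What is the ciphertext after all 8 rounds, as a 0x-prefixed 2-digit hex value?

0xFF

s_0 = plaintext = 0xF0
s_1 = Round(s_0, k_0) = 0x0F
s_2 = Round(s_1, k_1) = 0xFE
s_3 = Round(s_2, k_2) = 0xEF
s_4 = Round(s_3, k_3) = 0xF9
s_5 = Round(s_4, k_4) = 0x90
s_6 = Round(s_5, k_5) = 0x0D
s_7 = Round(s_6, k_6) = 0xDF
s_8 = Round(s_7, k_7) = 0xFF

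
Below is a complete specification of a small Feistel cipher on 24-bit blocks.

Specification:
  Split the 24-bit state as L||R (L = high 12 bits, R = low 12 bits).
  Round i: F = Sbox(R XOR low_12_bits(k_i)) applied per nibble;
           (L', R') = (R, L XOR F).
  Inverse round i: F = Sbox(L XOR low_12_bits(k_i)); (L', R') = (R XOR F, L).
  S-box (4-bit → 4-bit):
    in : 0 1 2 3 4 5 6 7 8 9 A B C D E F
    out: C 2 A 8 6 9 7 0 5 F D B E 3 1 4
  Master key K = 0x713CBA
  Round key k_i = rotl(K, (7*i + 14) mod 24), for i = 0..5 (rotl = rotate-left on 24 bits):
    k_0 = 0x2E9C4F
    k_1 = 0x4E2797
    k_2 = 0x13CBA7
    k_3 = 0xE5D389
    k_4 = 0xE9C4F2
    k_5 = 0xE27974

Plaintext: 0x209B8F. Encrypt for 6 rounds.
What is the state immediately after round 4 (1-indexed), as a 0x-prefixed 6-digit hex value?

s_0 = plaintext = 0x209B8F
s_1 = Round(s_0, k_0) = 0xB8F2E5
s_2 = Round(s_1, k_1) = 0x2E5285
s_3 = Round(s_2, k_2) = 0x285D4F
s_4 = Round(s_3, k_3) = 0xD4F362
s_5 = Round(s_4, k_4) = 0x362DB3
s_6 = Round(s_5, k_5) = 0xDB3582

0xD4F362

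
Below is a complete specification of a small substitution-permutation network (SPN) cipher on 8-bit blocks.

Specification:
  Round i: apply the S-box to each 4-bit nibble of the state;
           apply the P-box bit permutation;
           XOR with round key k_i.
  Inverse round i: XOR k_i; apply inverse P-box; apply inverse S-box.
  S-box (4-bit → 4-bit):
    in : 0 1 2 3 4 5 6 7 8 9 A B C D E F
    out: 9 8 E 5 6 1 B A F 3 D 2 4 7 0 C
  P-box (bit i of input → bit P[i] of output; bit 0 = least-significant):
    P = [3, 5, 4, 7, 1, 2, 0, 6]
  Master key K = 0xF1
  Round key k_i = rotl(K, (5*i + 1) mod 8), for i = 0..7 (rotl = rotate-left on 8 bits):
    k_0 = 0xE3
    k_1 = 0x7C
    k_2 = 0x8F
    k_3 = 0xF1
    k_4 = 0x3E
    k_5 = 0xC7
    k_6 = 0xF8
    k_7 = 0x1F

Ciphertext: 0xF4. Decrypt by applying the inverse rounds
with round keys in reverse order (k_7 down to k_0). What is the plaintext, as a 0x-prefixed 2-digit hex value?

0xC3

s_0 = ciphertext = 0xF4
s_1 = InvRound(s_0, k_7) = 0xA6
s_2 = InvRound(s_1, k_6) = 0x63
s_3 = InvRound(s_2, k_5) = 0xB7
s_4 = InvRound(s_3, k_4) = 0xC0
s_5 = InvRound(s_4, k_3) = 0xC4
s_6 = InvRound(s_5, k_2) = 0xA5
s_7 = InvRound(s_6, k_1) = 0xFA
s_8 = InvRound(s_7, k_0) = 0xC3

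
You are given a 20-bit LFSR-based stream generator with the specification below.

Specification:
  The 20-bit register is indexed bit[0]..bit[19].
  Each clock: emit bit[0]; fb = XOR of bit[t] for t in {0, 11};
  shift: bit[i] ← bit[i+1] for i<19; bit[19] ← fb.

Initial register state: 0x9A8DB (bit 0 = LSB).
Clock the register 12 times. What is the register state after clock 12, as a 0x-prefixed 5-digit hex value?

0x5EE9A

reg_0 = 0x9A8DB
clock 1: out=1, reg = 0x4D46D
clock 2: out=1, reg = 0xA6A36
clock 3: out=0, reg = 0xD351B
clock 4: out=1, reg = 0xE9A8D
clock 5: out=1, reg = 0x74D46
clock 6: out=0, reg = 0xBA6A3
clock 7: out=1, reg = 0xDD351
clock 8: out=1, reg = 0xEE9A8
clock 9: out=0, reg = 0xF74D4
clock 10: out=0, reg = 0x7BA6A
clock 11: out=0, reg = 0xBDD35
clock 12: out=1, reg = 0x5EE9A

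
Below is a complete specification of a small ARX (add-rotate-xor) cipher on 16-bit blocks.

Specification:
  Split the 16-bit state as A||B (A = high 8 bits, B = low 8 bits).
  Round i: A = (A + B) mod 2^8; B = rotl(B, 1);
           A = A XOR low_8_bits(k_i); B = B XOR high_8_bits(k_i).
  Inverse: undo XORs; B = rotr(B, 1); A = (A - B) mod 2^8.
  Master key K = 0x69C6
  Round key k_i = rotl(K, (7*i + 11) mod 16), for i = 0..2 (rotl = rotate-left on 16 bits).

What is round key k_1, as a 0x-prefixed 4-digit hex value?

0xA719

K = 0x69C6
k_0 = rotl(K, (7*0+11) mod 16) = rotl(K, 11) = 0x334E
k_1 = rotl(K, (7*1+11) mod 16) = rotl(K, 2) = 0xA719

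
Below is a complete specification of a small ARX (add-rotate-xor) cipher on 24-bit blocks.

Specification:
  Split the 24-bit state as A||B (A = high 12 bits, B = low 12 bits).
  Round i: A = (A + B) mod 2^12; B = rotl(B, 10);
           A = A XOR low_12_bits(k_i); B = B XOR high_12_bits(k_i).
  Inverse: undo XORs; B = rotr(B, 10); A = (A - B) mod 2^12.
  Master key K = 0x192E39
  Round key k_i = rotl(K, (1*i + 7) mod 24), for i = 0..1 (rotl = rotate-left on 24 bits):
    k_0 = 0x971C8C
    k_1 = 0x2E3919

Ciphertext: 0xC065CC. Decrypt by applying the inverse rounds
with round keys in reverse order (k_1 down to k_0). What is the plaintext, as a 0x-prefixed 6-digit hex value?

0xDBD731

s_0 = ciphertext = 0xC065CC
s_1 = InvRound(s_0, k_1) = 0x862CBD
s_2 = InvRound(s_1, k_0) = 0xDBD731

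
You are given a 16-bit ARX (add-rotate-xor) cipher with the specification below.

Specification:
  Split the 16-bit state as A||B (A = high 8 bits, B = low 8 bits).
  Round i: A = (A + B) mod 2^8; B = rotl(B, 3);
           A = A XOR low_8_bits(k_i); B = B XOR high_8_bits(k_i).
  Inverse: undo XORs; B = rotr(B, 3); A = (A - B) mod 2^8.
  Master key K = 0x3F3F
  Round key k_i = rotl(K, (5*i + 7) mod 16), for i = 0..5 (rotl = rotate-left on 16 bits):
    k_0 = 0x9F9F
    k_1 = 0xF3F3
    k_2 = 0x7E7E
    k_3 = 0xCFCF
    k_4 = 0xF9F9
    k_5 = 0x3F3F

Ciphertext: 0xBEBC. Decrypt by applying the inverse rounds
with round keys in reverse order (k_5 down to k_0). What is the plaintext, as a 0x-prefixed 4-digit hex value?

0xEBEC

s_0 = ciphertext = 0xBEBC
s_1 = InvRound(s_0, k_5) = 0x1170
s_2 = InvRound(s_1, k_4) = 0xB731
s_3 = InvRound(s_2, k_3) = 0x99DF
s_4 = InvRound(s_3, k_2) = 0xB334
s_5 = InvRound(s_4, k_1) = 0x48F8
s_6 = InvRound(s_5, k_0) = 0xEBEC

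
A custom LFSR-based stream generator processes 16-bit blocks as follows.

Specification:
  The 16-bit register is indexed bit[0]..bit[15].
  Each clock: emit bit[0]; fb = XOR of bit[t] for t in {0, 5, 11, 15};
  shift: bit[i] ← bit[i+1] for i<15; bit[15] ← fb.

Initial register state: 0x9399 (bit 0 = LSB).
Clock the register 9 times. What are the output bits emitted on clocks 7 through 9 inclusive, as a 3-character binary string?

reg_0 = 0x9399
clock 1: out=1, reg = 0x49CC
clock 2: out=0, reg = 0xA4E6
clock 3: out=0, reg = 0x5273
clock 4: out=1, reg = 0x2939
clock 5: out=1, reg = 0x949C
clock 6: out=0, reg = 0xCA4E
clock 7: out=0, reg = 0x6527
clock 8: out=1, reg = 0x3293
clock 9: out=1, reg = 0x9949

011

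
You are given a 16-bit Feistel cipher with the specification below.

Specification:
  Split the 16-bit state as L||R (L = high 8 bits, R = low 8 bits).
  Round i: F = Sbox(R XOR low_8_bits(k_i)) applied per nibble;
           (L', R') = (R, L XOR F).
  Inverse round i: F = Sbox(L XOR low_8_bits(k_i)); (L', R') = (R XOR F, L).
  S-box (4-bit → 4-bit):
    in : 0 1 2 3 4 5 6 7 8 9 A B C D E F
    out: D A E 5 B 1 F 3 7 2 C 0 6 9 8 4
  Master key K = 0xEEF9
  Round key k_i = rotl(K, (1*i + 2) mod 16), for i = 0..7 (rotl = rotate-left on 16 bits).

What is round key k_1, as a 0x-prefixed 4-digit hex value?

0x77CF

K = 0xEEF9
k_0 = rotl(K, (1*0+2) mod 16) = rotl(K, 2) = 0xBBE7
k_1 = rotl(K, (1*1+2) mod 16) = rotl(K, 3) = 0x77CF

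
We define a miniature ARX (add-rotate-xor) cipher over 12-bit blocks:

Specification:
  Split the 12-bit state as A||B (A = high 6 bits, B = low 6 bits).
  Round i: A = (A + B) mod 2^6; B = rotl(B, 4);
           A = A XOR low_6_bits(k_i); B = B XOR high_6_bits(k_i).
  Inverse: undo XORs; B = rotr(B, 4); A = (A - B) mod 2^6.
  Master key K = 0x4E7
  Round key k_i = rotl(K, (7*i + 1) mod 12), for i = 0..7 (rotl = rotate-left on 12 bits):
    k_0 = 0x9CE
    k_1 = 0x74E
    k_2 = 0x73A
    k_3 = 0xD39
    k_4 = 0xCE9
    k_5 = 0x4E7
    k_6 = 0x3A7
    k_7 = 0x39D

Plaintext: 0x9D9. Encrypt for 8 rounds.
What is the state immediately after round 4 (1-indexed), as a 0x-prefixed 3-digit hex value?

0xB77

s_0 = plaintext = 0x9D9
s_1 = Round(s_0, k_0) = 0x3B1
s_2 = Round(s_1, k_1) = 0xC41
s_3 = Round(s_2, k_2) = 0x20C
s_4 = Round(s_3, k_3) = 0xB77
s_5 = Round(s_4, k_4) = 0x34E
s_6 = Round(s_5, k_5) = 0xF30
s_7 = Round(s_6, k_6) = 0x2C2
s_8 = Round(s_7, k_7) = 0x42E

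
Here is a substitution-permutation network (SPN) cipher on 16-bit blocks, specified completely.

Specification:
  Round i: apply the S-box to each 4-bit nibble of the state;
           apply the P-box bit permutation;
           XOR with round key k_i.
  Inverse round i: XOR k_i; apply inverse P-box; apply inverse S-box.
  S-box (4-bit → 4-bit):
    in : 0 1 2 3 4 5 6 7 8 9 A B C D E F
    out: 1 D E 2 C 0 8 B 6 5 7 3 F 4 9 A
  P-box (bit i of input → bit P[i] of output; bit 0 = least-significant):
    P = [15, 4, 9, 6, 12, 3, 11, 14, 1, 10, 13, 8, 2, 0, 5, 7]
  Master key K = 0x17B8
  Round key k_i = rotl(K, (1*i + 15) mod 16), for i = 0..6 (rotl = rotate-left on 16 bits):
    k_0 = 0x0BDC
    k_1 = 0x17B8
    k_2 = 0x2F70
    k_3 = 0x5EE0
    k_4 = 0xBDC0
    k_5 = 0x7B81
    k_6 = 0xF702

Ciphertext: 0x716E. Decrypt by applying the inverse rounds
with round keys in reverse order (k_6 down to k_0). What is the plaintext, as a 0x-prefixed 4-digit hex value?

0xAA1D

s_0 = ciphertext = 0x716E
s_1 = InvRound(s_0, k_6) = 0x9331
s_2 = InvRound(s_1, k_5) = 0x4D4B
s_3 = InvRound(s_2, k_4) = 0xF970
s_4 = InvRound(s_3, k_3) = 0x625A
s_5 = InvRound(s_4, k_2) = 0xD725
s_6 = InvRound(s_5, k_1) = 0x75FB
s_7 = InvRound(s_6, k_0) = 0xAA1D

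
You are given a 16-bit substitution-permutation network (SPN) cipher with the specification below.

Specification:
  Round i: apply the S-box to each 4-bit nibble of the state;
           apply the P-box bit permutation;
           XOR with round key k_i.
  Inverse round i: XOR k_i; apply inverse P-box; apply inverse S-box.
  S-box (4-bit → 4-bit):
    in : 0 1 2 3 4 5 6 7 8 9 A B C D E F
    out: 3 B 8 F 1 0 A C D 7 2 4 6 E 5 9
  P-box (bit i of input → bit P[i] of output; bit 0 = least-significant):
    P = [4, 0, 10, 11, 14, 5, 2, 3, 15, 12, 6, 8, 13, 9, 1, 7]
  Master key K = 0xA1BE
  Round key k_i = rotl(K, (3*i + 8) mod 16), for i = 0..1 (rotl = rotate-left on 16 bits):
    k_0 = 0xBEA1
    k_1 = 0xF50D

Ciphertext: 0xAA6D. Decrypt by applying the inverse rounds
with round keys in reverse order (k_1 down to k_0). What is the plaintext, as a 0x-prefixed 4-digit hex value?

s_0 = ciphertext = 0xAA6D
s_1 = InvRound(s_0, k_1) = 0xAD07
s_2 = InvRound(s_1, k_0) = 0xD6C5

0xD6C5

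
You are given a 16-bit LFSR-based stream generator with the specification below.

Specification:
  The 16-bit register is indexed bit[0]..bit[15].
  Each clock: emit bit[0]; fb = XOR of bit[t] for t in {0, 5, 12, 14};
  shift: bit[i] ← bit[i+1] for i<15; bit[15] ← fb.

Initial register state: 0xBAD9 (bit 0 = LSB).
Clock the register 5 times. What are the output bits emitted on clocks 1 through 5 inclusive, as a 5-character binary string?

reg_0 = 0xBAD9
clock 1: out=1, reg = 0x5D6C
clock 2: out=0, reg = 0xAEB6
clock 3: out=0, reg = 0xD75B
clock 4: out=1, reg = 0xEBAD
clock 5: out=1, reg = 0xF5D6

10011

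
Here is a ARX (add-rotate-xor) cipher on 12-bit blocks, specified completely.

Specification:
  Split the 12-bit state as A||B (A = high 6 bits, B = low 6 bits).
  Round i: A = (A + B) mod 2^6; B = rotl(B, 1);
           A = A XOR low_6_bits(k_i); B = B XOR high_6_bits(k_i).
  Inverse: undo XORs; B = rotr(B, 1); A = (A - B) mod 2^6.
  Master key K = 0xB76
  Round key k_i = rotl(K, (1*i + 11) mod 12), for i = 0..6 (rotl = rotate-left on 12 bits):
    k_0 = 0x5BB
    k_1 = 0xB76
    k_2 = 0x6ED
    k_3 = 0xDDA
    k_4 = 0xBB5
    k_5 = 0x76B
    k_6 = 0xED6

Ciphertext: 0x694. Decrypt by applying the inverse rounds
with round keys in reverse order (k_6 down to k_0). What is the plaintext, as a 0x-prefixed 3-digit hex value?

s_0 = ciphertext = 0x694
s_1 = InvRound(s_0, k_6) = 0x577
s_2 = InvRound(s_1, k_5) = 0xA55
s_3 = InvRound(s_2, k_4) = 0x7FD
s_4 = InvRound(s_3, k_3) = 0x005
s_5 = InvRound(s_4, k_2) = 0x78F
s_6 = InvRound(s_5, k_1) = 0x5D1
s_7 = InvRound(s_6, k_0) = 0x263

0x263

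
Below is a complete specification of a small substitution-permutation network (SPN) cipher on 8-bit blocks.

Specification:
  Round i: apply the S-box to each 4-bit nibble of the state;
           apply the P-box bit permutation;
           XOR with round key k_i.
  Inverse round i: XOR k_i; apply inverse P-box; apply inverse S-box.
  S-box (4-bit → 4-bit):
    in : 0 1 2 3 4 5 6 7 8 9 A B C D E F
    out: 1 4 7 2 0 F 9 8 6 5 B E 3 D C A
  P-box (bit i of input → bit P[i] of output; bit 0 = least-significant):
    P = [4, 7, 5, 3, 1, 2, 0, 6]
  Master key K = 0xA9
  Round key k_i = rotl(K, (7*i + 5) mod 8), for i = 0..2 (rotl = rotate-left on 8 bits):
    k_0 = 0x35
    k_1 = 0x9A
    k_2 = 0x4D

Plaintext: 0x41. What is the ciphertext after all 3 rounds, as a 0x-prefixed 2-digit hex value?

s_0 = plaintext = 0x41
s_1 = Round(s_0, k_0) = 0x15
s_2 = Round(s_1, k_1) = 0x23
s_3 = Round(s_2, k_2) = 0xCA

0xCA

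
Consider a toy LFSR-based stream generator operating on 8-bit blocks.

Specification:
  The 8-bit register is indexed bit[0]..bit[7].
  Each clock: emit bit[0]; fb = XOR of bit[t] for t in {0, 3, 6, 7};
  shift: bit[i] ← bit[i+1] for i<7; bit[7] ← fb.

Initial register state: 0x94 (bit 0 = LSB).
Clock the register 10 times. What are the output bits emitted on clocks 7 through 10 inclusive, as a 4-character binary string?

0111

reg_0 = 0x94
clock 1: out=0, reg = 0xCA
clock 2: out=0, reg = 0xE5
clock 3: out=1, reg = 0xF2
clock 4: out=0, reg = 0x79
clock 5: out=1, reg = 0xBC
clock 6: out=0, reg = 0x5E
clock 7: out=0, reg = 0x2F
clock 8: out=1, reg = 0x17
clock 9: out=1, reg = 0x8B
clock 10: out=1, reg = 0xC5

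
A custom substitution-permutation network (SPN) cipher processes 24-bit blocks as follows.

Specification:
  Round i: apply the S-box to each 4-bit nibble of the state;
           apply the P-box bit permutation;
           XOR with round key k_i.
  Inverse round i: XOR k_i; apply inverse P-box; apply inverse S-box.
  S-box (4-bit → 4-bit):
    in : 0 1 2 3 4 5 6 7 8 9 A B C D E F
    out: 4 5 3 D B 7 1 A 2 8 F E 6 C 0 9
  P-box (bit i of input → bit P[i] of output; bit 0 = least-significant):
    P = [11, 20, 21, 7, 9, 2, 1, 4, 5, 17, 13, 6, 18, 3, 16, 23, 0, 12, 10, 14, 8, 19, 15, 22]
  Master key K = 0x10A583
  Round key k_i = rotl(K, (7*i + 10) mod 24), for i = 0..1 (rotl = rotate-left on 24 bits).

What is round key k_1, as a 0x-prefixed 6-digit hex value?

0x06214B

K = 0x10A583
k_0 = rotl(K, (7*0+10) mod 24) = rotl(K, 10) = 0x960C42
k_1 = rotl(K, (7*1+10) mod 24) = rotl(K, 17) = 0x06214B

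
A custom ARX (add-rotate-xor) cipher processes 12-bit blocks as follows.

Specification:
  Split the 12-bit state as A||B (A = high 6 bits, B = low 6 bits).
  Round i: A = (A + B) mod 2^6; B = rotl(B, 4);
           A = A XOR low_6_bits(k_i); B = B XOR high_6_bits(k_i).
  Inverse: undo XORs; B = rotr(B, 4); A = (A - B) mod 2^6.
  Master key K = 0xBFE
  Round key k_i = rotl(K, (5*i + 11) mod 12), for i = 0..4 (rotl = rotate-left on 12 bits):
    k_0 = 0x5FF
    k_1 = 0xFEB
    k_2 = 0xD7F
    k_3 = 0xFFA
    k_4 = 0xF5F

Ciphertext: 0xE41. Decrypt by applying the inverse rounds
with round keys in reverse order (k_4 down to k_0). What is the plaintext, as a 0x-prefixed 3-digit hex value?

0x367

s_0 = ciphertext = 0xE41
s_1 = InvRound(s_0, k_4) = 0xCF3
s_2 = InvRound(s_1, k_3) = 0x670
s_3 = InvRound(s_2, k_2) = 0x494
s_4 = InvRound(s_3, k_1) = 0x2EE
s_5 = InvRound(s_4, k_0) = 0x367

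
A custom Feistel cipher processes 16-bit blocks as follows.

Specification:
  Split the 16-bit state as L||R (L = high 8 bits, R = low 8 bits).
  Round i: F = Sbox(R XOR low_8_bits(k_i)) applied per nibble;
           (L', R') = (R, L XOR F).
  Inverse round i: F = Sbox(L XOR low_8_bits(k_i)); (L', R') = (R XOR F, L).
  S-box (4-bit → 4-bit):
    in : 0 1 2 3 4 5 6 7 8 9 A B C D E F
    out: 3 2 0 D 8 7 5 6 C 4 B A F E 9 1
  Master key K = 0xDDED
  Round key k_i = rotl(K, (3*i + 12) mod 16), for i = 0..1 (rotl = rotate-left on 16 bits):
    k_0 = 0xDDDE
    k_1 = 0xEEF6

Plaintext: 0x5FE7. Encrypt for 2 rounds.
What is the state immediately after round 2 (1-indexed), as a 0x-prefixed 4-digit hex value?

s_0 = plaintext = 0x5FE7
s_1 = Round(s_0, k_0) = 0xE78B
s_2 = Round(s_1, k_1) = 0x8B89

0x8B89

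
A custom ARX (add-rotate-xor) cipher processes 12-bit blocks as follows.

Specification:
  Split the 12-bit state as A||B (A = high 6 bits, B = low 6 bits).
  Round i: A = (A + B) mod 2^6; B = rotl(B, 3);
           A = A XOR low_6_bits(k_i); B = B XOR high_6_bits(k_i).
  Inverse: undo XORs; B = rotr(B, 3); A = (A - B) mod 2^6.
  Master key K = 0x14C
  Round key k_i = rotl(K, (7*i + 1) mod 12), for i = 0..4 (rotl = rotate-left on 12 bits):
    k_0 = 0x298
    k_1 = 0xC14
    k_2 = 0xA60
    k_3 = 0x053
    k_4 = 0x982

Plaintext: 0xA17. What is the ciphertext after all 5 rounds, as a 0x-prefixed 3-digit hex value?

0x9F1

s_0 = plaintext = 0xA17
s_1 = Round(s_0, k_0) = 0x9F0
s_2 = Round(s_1, k_1) = 0x0F6
s_3 = Round(s_2, k_2) = 0x65F
s_4 = Round(s_3, k_3) = 0xAFA
s_5 = Round(s_4, k_4) = 0x9F1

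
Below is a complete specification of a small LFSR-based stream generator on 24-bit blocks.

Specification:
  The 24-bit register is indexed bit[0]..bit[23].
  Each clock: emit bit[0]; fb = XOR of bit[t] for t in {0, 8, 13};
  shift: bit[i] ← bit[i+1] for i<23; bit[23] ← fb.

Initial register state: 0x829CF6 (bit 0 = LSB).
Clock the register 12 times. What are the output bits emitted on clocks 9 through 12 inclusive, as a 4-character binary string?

reg_0 = 0x829CF6
clock 1: out=0, reg = 0x414E7B
clock 2: out=1, reg = 0xA0A73D
clock 3: out=1, reg = 0xD0539E
clock 4: out=0, reg = 0xE829CF
clock 5: out=1, reg = 0xF414E7
clock 6: out=1, reg = 0xFA0A73
clock 7: out=1, reg = 0xFD0539
clock 8: out=1, reg = 0x7E829C
clock 9: out=0, reg = 0x3F414E
clock 10: out=0, reg = 0x9FA0A7
clock 11: out=1, reg = 0x4FD053
clock 12: out=1, reg = 0xA7E829

0011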